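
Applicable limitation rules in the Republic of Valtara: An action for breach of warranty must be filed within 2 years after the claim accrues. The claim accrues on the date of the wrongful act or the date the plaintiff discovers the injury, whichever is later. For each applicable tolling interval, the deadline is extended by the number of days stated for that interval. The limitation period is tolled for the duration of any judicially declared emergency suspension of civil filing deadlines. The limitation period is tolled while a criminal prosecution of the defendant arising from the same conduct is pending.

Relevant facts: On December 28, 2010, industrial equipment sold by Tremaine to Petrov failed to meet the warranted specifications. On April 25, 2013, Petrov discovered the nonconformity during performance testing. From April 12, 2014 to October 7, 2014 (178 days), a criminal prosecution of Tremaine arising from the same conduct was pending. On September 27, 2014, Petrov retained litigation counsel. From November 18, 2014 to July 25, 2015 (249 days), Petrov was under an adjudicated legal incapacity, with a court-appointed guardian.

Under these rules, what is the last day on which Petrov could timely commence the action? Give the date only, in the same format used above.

Because discovery on April 25, 2013 post-dates the December 28, 2010 act, accrual under the later-of rule falls on April 25, 2013.
2 years from April 25, 2013 is April 25, 2015.
The period was tolled for 178 days by the pending criminal prosecution (April 12, 2014 to October 7, 2014), pushing the deadline to October 20, 2015.
Although the plaintiff's incapacity ran from November 18, 2014 to July 25, 2015, the stated rules do not make that a tolling event, so it is disregarded.
Nothing else in the chronology tolls or restarts the period.

October 20, 2015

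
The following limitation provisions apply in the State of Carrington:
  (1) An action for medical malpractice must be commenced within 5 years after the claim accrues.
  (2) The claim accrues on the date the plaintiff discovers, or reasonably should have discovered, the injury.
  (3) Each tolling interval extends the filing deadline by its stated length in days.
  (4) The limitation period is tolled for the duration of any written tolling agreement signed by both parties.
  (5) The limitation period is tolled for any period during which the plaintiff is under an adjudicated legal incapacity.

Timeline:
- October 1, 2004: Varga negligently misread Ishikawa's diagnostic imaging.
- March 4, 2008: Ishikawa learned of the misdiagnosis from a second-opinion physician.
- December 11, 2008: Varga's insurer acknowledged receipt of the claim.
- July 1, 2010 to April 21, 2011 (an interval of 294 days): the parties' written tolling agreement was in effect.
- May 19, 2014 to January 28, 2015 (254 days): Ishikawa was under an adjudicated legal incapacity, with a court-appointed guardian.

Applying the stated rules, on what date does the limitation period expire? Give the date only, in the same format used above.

December 23, 2013

Accrual is tied to discovery, so the period began on March 4, 2008 rather than on October 1, 2004 when the act occurred.
5 years from March 4, 2008 is March 4, 2013.
Because the written tolling agreement ran from July 1, 2010 to April 21, 2011, the deadline is extended by 294 days to December 23, 2013.
The plaintiff's legal incapacity starting May 19, 2014 came too late — the period had run on December 23, 2013 — and so does not extend the deadline.
Nothing else in the chronology tolls or restarts the period.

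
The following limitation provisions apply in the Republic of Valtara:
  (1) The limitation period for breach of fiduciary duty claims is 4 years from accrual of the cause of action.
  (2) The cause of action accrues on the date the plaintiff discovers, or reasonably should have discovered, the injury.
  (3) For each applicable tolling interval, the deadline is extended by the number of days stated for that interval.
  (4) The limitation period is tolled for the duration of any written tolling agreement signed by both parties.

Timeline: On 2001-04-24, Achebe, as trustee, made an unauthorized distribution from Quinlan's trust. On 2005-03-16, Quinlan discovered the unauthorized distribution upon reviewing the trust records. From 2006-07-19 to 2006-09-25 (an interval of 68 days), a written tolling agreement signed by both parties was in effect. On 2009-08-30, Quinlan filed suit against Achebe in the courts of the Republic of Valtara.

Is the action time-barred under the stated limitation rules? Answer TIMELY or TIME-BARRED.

The claim did not accrue until Quinlan discovered the injury on 2005-03-16; the 2001-04-24 act date does not start the clock under the stated rule.
Adding the 4 years base period to 2005-03-16 gives a deadline of 2009-03-16, before any tolling.
The written tolling agreement from 2006-07-19 to 2006-09-25 tolled the period for 68 days, extending the deadline to 2009-05-23.
Filing on 2009-08-30 missed the 2009-05-23 deadline — the action is time-barred.

TIME-BARRED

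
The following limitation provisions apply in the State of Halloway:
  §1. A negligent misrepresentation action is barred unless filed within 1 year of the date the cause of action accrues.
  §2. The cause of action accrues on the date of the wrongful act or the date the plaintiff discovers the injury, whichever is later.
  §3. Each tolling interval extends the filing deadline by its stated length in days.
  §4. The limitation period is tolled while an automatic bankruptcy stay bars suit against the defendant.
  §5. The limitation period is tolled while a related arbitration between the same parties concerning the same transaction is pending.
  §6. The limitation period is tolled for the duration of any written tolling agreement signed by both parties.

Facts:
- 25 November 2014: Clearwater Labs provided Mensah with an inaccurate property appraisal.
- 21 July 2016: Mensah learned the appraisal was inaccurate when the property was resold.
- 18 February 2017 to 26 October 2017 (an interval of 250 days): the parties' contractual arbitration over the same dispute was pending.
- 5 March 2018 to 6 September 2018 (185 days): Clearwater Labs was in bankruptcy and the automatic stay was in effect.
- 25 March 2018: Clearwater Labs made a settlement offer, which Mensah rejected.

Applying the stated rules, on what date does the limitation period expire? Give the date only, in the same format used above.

The claim accrued on 21 July 2016 — the later of the 25 November 2014 act and the 21 July 2016 discovery.
The untolled deadline — 1 year after 21 July 2016 — is 21 July 2017.
Because the pending related arbitration ran from 18 February 2017 to 26 October 2017, the deadline is extended by 250 days to 28 March 2018.
Because the automatic bankruptcy stay ran from 5 March 2018 to 6 September 2018, the deadline is extended by 185 days to 29 September 2018.
The other events in the timeline have no effect on the limitation period under the stated rules.

29 September 2018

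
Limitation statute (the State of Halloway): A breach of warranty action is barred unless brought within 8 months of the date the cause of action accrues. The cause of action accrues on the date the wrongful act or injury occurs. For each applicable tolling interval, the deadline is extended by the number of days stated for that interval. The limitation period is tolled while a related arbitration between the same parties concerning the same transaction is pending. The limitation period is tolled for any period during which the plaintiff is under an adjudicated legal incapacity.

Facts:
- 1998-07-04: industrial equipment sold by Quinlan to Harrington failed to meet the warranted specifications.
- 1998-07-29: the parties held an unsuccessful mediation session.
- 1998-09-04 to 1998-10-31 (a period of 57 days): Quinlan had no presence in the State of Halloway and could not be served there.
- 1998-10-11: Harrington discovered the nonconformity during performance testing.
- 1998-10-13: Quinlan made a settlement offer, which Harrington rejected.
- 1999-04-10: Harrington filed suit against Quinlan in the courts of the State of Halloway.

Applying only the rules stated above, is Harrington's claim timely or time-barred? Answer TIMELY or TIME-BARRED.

Accrual is governed by the date of the act, so the period began to run on 1998-07-04; the later discovery on 1998-10-11 is irrelevant under the stated rule.
Adding the 8 months base period to 1998-07-04 gives a deadline of 1999-03-04, before any tolling.
Although the defendant's absence ran from 1998-09-04 to 1998-10-31, the stated rules do not make that a tolling event, so it is disregarded.
The other events in the timeline have no effect on the limitation period under the stated rules.
Harrington filed on 1999-04-10, after the 1999-03-04 deadline, so the action is time-barred.

TIME-BARRED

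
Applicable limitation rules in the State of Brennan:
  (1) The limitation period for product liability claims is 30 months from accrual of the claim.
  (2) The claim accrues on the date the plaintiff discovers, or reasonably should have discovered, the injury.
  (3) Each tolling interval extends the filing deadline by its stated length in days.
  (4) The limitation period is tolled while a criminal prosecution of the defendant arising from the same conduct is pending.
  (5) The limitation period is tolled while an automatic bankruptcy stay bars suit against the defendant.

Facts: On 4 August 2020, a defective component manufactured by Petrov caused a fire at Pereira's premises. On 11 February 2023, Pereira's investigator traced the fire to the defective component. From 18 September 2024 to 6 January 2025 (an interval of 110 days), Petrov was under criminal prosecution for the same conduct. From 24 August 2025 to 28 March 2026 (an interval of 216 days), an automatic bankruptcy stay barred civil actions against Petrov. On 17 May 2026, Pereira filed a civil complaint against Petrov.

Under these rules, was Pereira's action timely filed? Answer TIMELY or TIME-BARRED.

TIMELY

Under the discovery rule, the claim accrued on 11 February 2023, when Pereira discovered the injury — not on the 4 August 2020 date of the underlying act.
The untolled deadline — 30 months after 11 February 2023 — is 11 August 2025.
The period was tolled for 110 days by the pending criminal prosecution (18 September 2024 to 6 January 2025), pushing the deadline to 29 November 2025.
Because the automatic bankruptcy stay ran from 24 August 2025 to 28 March 2026, the deadline is extended by 216 days to 3 July 2026.
Filing on 17 May 2026 beat the 3 July 2026 deadline — the action is timely.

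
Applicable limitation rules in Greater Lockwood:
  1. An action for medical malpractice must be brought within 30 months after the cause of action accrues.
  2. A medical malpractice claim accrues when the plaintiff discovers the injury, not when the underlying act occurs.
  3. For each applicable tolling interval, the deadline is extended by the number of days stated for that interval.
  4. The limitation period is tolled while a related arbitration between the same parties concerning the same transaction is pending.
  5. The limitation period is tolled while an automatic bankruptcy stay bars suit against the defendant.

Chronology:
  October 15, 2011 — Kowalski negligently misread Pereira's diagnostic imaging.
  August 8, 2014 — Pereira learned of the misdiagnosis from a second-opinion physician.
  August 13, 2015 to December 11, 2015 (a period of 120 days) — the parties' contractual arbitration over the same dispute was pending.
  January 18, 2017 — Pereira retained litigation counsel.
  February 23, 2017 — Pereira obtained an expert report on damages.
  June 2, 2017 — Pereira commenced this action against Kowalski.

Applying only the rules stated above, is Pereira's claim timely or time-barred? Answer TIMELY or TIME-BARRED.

The claim did not accrue until Pereira discovered the injury on August 8, 2014; the October 15, 2011 act date does not start the clock under the stated rule.
30 months from August 8, 2014 is February 8, 2017.
Because the pending related arbitration ran from August 13, 2015 to December 11, 2015, the deadline is extended by 120 days to June 8, 2017.
Nothing else in the chronology tolls or restarts the period.
The June 2, 2017 filing precedes the June 8, 2017 deadline; the claim is timely.

TIMELY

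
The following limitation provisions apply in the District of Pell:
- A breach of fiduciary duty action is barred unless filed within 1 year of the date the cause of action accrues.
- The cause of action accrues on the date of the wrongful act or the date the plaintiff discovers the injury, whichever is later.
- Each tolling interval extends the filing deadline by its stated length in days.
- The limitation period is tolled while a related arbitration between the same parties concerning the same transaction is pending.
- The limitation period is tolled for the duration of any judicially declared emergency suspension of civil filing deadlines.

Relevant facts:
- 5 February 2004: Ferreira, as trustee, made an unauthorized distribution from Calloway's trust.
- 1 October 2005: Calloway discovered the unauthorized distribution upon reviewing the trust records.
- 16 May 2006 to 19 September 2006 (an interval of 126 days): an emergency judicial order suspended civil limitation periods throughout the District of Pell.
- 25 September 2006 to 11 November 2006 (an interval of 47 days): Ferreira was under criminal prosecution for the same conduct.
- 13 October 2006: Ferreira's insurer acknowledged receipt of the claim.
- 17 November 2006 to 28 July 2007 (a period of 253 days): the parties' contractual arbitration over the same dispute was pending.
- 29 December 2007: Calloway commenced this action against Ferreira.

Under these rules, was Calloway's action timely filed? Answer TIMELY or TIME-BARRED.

The claim accrued on 1 October 2005 — the later of the 5 February 2004 act and the 1 October 2005 discovery.
The untolled deadline — 1 year after 1 October 2005 — is 1 October 2006.
The emergency suspension of filing deadlines from 16 May 2006 to 19 September 2006 tolled the period for 126 days, extending the deadline to 4 February 2007.
The pending related arbitration from 17 November 2006 to 28 July 2007 tolled the period for 253 days, extending the deadline to 15 October 2007.
No stated provision tolls the period for a criminal prosecution, so the interval from 25 September 2006 to 11 November 2006 has no effect on the deadline.
None of the other events listed affects the running of the period under the stated rules.
Calloway filed on 29 December 2007, after the 15 October 2007 deadline, so the action is time-barred.

TIME-BARRED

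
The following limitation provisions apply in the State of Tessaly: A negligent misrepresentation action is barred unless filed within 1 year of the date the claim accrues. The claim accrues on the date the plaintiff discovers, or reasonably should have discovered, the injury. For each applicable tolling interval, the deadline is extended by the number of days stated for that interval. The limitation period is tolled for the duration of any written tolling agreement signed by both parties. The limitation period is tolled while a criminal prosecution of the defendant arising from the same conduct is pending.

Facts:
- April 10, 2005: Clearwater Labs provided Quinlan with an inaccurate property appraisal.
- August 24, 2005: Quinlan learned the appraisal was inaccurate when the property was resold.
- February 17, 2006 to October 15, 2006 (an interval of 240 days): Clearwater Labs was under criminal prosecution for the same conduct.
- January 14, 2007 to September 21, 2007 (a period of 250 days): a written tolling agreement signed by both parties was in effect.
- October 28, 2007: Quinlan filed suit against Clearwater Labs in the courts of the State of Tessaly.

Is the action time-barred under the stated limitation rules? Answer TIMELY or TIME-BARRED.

Accrual is tied to discovery, so the period began on August 24, 2005 rather than on April 10, 2005 when the act occurred.
The untolled deadline — 1 year after August 24, 2005 — is August 24, 2006.
Because the pending criminal prosecution ran from February 17, 2006 to October 15, 2006, the deadline is extended by 240 days to April 21, 2007.
Because the written tolling agreement ran from January 14, 2007 to September 21, 2007, the deadline is extended by 250 days to December 27, 2007.
Filing on October 28, 2007 beat the December 27, 2007 deadline — the action is timely.

TIMELY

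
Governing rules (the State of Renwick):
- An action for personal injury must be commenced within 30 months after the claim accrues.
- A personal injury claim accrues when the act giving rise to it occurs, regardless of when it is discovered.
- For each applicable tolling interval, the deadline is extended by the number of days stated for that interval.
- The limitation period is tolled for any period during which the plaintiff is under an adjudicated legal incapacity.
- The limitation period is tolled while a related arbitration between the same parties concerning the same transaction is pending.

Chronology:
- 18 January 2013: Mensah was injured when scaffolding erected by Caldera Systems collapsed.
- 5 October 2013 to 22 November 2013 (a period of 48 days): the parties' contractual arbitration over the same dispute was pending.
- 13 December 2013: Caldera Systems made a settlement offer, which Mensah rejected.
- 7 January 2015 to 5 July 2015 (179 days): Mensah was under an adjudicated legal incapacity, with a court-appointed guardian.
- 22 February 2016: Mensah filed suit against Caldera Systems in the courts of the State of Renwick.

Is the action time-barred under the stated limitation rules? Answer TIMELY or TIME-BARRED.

TIMELY

The claim accrued on 18 January 2013, when the wrongful act occurred.
Adding the 30 months base period to 18 January 2013 gives a deadline of 18 July 2015, before any tolling.
The pending related arbitration from 5 October 2013 to 22 November 2013 tolled the period for 48 days, extending the deadline to 4 September 2015.
The plaintiff's legal incapacity from 7 January 2015 to 5 July 2015 tolled the period for 179 days, extending the deadline to 1 March 2016.
The other events in the timeline have no effect on the limitation period under the stated rules.
Filing on 22 February 2016 beat the 1 March 2016 deadline — the action is timely.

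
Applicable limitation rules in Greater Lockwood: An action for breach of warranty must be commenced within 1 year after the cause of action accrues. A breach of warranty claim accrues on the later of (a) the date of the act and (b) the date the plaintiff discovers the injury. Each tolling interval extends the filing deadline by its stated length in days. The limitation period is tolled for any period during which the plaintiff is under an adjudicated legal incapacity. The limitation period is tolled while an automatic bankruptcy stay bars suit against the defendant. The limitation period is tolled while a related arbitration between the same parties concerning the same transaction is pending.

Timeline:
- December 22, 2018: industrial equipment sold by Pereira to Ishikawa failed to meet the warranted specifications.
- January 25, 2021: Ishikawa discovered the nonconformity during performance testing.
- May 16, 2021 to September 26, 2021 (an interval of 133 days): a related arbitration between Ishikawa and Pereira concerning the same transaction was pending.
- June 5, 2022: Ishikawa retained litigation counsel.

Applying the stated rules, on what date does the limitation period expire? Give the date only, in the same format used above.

Because discovery on January 25, 2021 post-dates the December 22, 2018 act, accrual under the later-of rule falls on January 25, 2021.
1 year from January 25, 2021 is January 25, 2022.
The pending related arbitration from May 16, 2021 to September 26, 2021 tolled the period for 133 days, extending the deadline to June 7, 2022.
Nothing else in the chronology tolls or restarts the period.

June 7, 2022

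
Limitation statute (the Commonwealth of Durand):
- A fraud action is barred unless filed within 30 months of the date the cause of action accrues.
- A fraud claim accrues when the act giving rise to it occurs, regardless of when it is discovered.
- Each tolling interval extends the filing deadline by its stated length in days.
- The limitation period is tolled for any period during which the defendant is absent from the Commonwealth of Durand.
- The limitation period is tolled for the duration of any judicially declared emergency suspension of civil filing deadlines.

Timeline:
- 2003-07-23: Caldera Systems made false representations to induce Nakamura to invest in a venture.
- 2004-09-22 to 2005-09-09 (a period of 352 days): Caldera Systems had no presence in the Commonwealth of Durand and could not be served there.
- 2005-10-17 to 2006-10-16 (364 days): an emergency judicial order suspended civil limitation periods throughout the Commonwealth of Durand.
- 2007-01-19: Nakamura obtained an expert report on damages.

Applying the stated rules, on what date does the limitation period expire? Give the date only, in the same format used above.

2008-01-09

The cause of action accrued on 2003-07-23, the date of the act.
The untolled deadline — 30 months after 2003-07-23 — is 2006-01-23.
The period was tolled for 352 days by the defendant's absence from the jurisdiction (2004-09-22 to 2005-09-09), pushing the deadline to 2007-01-10.
Because the emergency suspension of filing deadlines ran from 2005-10-17 to 2006-10-16, the deadline is extended by 364 days to 2008-01-09.
The other events in the timeline have no effect on the limitation period under the stated rules.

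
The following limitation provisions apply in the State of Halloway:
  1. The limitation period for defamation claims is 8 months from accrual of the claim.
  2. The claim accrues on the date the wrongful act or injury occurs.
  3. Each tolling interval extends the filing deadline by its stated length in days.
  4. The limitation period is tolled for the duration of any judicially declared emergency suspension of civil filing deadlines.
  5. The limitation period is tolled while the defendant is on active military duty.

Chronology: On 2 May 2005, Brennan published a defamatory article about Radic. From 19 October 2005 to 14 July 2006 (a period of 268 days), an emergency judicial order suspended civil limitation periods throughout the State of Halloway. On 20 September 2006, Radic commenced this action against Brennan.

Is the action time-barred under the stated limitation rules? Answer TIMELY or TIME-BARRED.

The limitation period began to run on 2 May 2005.
The untolled deadline — 8 months after 2 May 2005 — is 2 January 2006.
The period was tolled for 268 days by the emergency suspension of filing deadlines (19 October 2005 to 14 July 2006), pushing the deadline to 27 September 2006.
The 20 September 2006 filing precedes the 27 September 2006 deadline; the claim is timely.

TIMELY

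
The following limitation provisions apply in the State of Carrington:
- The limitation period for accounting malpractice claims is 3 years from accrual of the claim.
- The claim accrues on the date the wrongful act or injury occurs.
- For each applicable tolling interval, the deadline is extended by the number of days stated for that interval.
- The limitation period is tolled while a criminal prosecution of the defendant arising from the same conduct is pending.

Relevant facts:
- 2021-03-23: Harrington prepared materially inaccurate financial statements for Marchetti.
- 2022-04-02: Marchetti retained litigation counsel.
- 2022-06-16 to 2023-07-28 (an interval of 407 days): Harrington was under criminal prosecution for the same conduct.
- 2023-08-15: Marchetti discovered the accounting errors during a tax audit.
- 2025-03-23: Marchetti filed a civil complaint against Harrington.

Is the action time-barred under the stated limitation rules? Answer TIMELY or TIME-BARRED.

TIMELY

Accrual is governed by the date of the act, so the period began to run on 2021-03-23; the later discovery on 2023-08-15 is irrelevant under the stated rule.
Adding the 3 years base period to 2021-03-23 gives a deadline of 2024-03-23, before any tolling.
The period was tolled for 407 days by the pending criminal prosecution (2022-06-16 to 2023-07-28), pushing the deadline to 2025-05-04.
The other events in the timeline have no effect on the limitation period under the stated rules.
Marchetti filed on 2025-03-23, before the 2025-05-04 deadline, so the action is timely.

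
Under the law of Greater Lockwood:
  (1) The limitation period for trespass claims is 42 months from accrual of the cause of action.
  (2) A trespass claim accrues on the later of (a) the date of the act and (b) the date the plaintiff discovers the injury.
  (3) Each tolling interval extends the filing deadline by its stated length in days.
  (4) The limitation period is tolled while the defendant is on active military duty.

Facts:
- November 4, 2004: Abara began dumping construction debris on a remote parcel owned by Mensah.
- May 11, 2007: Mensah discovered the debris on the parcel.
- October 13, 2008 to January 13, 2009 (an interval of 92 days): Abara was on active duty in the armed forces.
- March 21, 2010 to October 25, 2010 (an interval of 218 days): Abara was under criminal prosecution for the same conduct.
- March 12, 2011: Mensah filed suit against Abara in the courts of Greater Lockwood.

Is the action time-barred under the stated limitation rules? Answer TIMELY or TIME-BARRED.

Taking the later of the act (November 4, 2004) and discovery (May 11, 2007), the claim accrued on May 11, 2007.
Adding the 42 months base period to May 11, 2007 gives a deadline of November 11, 2010, before any tolling.
The period was tolled for 92 days by the defendant's active military service (October 13, 2008 to January 13, 2009), pushing the deadline to February 11, 2011.
No stated provision tolls the period for a criminal prosecution, so the interval from March 21, 2010 to October 25, 2010 has no effect on the deadline.
Mensah filed on March 12, 2011, after the February 11, 2011 deadline, so the action is time-barred.

TIME-BARRED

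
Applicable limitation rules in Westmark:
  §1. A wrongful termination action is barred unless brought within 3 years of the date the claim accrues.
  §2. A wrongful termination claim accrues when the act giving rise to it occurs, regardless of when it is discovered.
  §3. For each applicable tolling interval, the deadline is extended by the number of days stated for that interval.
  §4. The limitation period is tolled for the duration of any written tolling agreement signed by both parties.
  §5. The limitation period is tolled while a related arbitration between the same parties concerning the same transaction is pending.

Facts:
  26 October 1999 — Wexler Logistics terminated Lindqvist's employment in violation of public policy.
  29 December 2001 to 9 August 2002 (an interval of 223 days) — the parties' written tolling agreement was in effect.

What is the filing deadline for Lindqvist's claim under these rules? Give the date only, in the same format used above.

6 June 2003

The claim accrued on 26 October 1999, the date of the act.
3 years from 26 October 1999 is 26 October 2002.
Because the written tolling agreement ran from 29 December 2001 to 9 August 2002, the deadline is extended by 223 days to 6 June 2003.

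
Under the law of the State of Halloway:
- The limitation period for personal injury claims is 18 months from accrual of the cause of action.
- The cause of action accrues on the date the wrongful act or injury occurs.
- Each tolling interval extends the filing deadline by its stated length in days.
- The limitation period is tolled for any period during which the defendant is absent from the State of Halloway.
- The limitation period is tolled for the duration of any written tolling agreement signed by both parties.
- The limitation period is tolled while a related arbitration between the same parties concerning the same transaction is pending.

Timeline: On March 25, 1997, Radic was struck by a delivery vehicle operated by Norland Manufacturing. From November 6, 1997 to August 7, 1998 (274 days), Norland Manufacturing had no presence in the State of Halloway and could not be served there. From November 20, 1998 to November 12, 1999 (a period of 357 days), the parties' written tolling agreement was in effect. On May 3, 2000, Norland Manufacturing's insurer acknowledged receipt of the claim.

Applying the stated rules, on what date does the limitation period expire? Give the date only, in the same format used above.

The limitation period began to run on March 25, 1997.
Adding the 18 months base period to March 25, 1997 gives a deadline of September 25, 1998, before any tolling.
The defendant's absence from the jurisdiction from November 6, 1997 to August 7, 1998 tolled the period for 274 days, extending the deadline to June 26, 1999.
Because the written tolling agreement ran from November 20, 1998 to November 12, 1999, the deadline is extended by 357 days to June 17, 2000.
None of the other events listed affects the running of the period under the stated rules.

June 17, 2000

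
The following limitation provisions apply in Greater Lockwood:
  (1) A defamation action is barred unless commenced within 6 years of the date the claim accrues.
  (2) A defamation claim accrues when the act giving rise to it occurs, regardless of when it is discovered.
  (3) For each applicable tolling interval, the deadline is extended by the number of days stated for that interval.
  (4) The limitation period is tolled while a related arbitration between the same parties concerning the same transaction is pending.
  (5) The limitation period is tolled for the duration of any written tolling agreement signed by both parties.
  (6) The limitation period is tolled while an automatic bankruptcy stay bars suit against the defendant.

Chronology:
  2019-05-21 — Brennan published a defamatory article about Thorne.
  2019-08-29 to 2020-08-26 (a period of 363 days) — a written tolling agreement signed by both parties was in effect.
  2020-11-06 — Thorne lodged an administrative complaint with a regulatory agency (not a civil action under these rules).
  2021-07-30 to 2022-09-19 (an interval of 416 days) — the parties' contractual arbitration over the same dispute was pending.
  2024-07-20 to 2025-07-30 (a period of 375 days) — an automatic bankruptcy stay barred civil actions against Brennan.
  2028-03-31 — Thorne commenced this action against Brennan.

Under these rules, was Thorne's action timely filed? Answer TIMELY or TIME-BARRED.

The claim accrued on 2019-05-21, when the wrongful act occurred.
The untolled deadline — 6 years after 2019-05-21 — is 2025-05-21.
The written tolling agreement from 2019-08-29 to 2020-08-26 tolled the period for 363 days, extending the deadline to 2026-05-19.
Because the pending related arbitration ran from 2021-07-30 to 2022-09-19, the deadline is extended by 416 days to 2027-07-09.
The period was tolled for 375 days by the automatic bankruptcy stay (2024-07-20 to 2025-07-30), pushing the deadline to 2028-07-18.
The other events in the timeline have no effect on the limitation period under the stated rules.
Thorne filed on 2028-03-31, before the 2028-07-18 deadline, so the action is timely.

TIMELY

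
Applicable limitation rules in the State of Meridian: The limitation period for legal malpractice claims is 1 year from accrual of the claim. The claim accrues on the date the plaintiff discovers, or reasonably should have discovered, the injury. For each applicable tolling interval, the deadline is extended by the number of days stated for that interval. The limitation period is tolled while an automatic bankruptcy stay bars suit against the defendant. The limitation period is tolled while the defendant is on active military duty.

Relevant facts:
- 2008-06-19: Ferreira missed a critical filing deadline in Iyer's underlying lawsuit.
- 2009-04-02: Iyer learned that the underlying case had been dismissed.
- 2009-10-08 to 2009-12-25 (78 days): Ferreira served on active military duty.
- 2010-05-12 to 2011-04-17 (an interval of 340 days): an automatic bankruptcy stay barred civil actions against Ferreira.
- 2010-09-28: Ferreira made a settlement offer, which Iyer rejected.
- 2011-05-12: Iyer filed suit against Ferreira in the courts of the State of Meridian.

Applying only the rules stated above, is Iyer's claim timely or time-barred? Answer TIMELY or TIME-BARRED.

Accrual is tied to discovery, so the period began on 2009-04-02 rather than on 2008-06-19 when the act occurred.
Adding the 1 year base period to 2009-04-02 gives a deadline of 2010-04-02, before any tolling.
The defendant's active military service from 2009-10-08 to 2009-12-25 tolled the period for 78 days, extending the deadline to 2010-06-19.
Because the automatic bankruptcy stay ran from 2010-05-12 to 2011-04-17, the deadline is extended by 340 days to 2011-05-25.
The other events in the timeline have no effect on the limitation period under the stated rules.
Filing on 2011-05-12 beat the 2011-05-25 deadline — the action is timely.

TIMELY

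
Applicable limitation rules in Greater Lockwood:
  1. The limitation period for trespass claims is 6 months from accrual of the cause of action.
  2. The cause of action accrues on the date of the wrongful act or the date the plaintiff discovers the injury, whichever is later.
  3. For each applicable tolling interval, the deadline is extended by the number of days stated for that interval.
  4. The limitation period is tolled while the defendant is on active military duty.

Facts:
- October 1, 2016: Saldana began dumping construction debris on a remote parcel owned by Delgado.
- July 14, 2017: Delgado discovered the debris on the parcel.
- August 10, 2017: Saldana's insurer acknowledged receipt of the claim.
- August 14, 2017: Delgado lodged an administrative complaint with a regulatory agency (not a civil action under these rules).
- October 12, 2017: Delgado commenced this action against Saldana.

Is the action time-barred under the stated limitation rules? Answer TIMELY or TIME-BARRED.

TIMELY

The claim accrued on July 14, 2017 — the later of the October 1, 2016 act and the July 14, 2017 discovery.
6 months from July 14, 2017 is January 14, 2018.
Nothing else in the chronology tolls or restarts the period.
The October 12, 2017 filing precedes the January 14, 2018 deadline; the claim is timely.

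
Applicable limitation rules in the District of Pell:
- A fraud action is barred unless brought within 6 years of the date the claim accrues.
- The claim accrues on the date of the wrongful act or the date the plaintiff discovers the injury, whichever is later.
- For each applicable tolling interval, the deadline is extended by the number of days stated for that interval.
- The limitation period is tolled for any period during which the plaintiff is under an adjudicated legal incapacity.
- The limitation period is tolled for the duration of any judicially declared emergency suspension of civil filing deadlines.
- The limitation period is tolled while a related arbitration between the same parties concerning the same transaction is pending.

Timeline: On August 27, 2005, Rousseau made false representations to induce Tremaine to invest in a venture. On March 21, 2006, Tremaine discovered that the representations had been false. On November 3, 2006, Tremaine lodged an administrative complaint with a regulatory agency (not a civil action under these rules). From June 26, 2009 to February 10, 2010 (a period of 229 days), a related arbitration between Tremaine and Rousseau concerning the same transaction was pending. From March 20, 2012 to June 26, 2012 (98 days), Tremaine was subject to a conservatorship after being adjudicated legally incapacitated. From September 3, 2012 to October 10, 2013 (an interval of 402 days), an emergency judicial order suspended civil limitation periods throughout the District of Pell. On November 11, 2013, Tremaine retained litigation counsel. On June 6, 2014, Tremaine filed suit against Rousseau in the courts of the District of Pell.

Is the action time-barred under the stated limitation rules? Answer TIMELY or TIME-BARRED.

The claim accrued on March 21, 2006 — the later of the August 27, 2005 act and the March 21, 2006 discovery.
6 years from March 21, 2006 is March 21, 2012.
Because the pending related arbitration ran from June 26, 2009 to February 10, 2010, the deadline is extended by 229 days to November 5, 2012.
The plaintiff's legal incapacity from March 20, 2012 to June 26, 2012 tolled the period for 98 days, extending the deadline to February 11, 2013.
Because the emergency suspension of filing deadlines ran from September 3, 2012 to October 10, 2013, the deadline is extended by 402 days to March 20, 2014.
None of the other events listed affects the running of the period under the stated rules.
Filing on June 6, 2014 missed the March 20, 2014 deadline — the action is time-barred.

TIME-BARRED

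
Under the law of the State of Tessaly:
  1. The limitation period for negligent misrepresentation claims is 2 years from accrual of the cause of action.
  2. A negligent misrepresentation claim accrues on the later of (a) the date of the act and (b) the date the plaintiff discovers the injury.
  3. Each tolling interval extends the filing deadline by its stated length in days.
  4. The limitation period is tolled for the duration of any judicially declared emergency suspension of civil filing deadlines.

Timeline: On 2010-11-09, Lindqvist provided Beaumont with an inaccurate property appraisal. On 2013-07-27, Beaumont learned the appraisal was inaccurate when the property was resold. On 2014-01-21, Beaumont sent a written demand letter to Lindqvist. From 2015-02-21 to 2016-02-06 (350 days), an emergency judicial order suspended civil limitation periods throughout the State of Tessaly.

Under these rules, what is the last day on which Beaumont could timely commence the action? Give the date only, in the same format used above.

Taking the later of the act (2010-11-09) and discovery (2013-07-27), the claim accrued on 2013-07-27.
2 years from 2013-07-27 is 2015-07-27.
Because the emergency suspension of filing deadlines ran from 2015-02-21 to 2016-02-06, the deadline is extended by 350 days to 2016-07-11.
The other events in the timeline have no effect on the limitation period under the stated rules.

2016-07-11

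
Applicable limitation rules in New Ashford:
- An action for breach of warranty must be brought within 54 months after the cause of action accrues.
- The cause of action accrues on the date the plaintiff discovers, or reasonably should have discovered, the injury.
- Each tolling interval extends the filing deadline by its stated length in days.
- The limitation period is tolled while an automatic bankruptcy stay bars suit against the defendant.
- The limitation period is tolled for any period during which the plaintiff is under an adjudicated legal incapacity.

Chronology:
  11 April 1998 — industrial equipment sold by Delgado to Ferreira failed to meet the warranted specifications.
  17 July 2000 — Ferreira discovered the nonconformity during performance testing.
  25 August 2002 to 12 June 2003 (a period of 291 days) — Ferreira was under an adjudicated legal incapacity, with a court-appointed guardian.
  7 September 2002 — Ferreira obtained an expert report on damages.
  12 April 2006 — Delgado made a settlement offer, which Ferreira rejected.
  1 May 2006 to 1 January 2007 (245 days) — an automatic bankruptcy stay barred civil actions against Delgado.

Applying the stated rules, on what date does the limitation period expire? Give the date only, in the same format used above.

4 November 2005

Under the discovery rule, the claim accrued on 17 July 2000, when Ferreira discovered the injury — not on the 11 April 1998 date of the underlying act.
The untolled deadline — 54 months after 17 July 2000 — is 17 January 2005.
The plaintiff's legal incapacity from 25 August 2002 to 12 June 2003 tolled the period for 291 days, extending the deadline to 4 November 2005.
The automatic bankruptcy stay from 1 May 2006 to 1 January 2007 began after the period had already run on 4 November 2005, so it has no tolling effect.
Nothing else in the chronology tolls or restarts the period.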